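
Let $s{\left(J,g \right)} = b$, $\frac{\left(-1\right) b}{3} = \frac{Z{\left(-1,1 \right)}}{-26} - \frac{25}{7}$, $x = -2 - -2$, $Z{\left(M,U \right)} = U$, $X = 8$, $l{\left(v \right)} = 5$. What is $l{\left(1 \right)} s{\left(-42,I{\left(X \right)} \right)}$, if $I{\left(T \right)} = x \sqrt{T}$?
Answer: $\frac{9855}{182} \approx 54.148$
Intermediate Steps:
$x = 0$ ($x = -2 + 2 = 0$)
$I{\left(T \right)} = 0$ ($I{\left(T \right)} = 0 \sqrt{T} = 0$)
$b = \frac{1971}{182}$ ($b = - 3 \left(1 \frac{1}{-26} - \frac{25}{7}\right) = - 3 \left(1 \left(- \frac{1}{26}\right) - \frac{25}{7}\right) = - 3 \left(- \frac{1}{26} - \frac{25}{7}\right) = \left(-3\right) \left(- \frac{657}{182}\right) = \frac{1971}{182} \approx 10.83$)
$s{\left(J,g \right)} = \frac{1971}{182}$
$l{\left(1 \right)} s{\left(-42,I{\left(X \right)} \right)} = 5 \cdot \frac{1971}{182} = \frac{9855}{182}$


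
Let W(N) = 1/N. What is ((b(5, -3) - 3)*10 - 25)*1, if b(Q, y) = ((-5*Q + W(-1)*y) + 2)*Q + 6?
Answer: -995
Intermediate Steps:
b(Q, y) = 6 + Q*(2 - y - 5*Q) (b(Q, y) = ((-5*Q + y/(-1)) + 2)*Q + 6 = ((-5*Q - y) + 2)*Q + 6 = ((-y - 5*Q) + 2)*Q + 6 = (2 - y - 5*Q)*Q + 6 = Q*(2 - y - 5*Q) + 6 = 6 + Q*(2 - y - 5*Q))
((b(5, -3) - 3)*10 - 25)*1 = (((6 - 5*5² + 2*5 - 1*5*(-3)) - 3)*10 - 25)*1 = (((6 - 5*25 + 10 + 15) - 3)*10 - 25)*1 = (((6 - 125 + 10 + 15) - 3)*10 - 25)*1 = ((-94 - 3)*10 - 25)*1 = (-97*10 - 25)*1 = (-970 - 25)*1 = -995*1 = -995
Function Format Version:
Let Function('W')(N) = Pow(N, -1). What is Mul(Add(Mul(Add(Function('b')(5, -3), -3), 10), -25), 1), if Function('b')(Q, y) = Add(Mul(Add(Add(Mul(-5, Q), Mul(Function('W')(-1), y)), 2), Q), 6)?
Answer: -995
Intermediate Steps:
Function('b')(Q, y) = Add(6, Mul(Q, Add(2, Mul(-1, y), Mul(-5, Q)))) (Function('b')(Q, y) = Add(Mul(Add(Add(Mul(-5, Q), Mul(Pow(-1, -1), y)), 2), Q), 6) = Add(Mul(Add(Add(Mul(-5, Q), Mul(-1, y)), 2), Q), 6) = Add(Mul(Add(Add(Mul(-1, y), Mul(-5, Q)), 2), Q), 6) = Add(Mul(Add(2, Mul(-1, y), Mul(-5, Q)), Q), 6) = Add(Mul(Q, Add(2, Mul(-1, y), Mul(-5, Q))), 6) = Add(6, Mul(Q, Add(2, Mul(-1, y), Mul(-5, Q)))))
Mul(Add(Mul(Add(Function('b')(5, -3), -3), 10), -25), 1) = Mul(Add(Mul(Add(Add(6, Mul(-5, Pow(5, 2)), Mul(2, 5), Mul(-1, 5, -3)), -3), 10), -25), 1) = Mul(Add(Mul(Add(Add(6, Mul(-5, 25), 10, 15), -3), 10), -25), 1) = Mul(Add(Mul(Add(Add(6, -125, 10, 15), -3), 10), -25), 1) = Mul(Add(Mul(Add(-94, -3), 10), -25), 1) = Mul(Add(Mul(-97, 10), -25), 1) = Mul(Add(-970, -25), 1) = Mul(-995, 1) = -995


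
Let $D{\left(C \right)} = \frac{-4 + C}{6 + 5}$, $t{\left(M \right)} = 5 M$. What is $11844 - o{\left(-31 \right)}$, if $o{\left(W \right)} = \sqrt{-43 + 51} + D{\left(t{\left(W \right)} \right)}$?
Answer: $\frac{130443}{11} - 2 \sqrt{2} \approx 11856.0$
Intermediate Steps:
$D{\left(C \right)} = - \frac{4}{11} + \frac{C}{11}$ ($D{\left(C \right)} = \frac{-4 + C}{11} = \left(-4 + C\right) \frac{1}{11} = - \frac{4}{11} + \frac{C}{11}$)
$o{\left(W \right)} = - \frac{4}{11} + 2 \sqrt{2} + \frac{5 W}{11}$ ($o{\left(W \right)} = \sqrt{-43 + 51} + \left(- \frac{4}{11} + \frac{5 W}{11}\right) = \sqrt{8} + \left(- \frac{4}{11} + \frac{5 W}{11}\right) = 2 \sqrt{2} + \left(- \frac{4}{11} + \frac{5 W}{11}\right) = - \frac{4}{11} + 2 \sqrt{2} + \frac{5 W}{11}$)
$11844 - o{\left(-31 \right)} = 11844 - \left(- \frac{4}{11} + 2 \sqrt{2} + \frac{5}{11} \left(-31\right)\right) = 11844 - \left(- \frac{4}{11} + 2 \sqrt{2} - \frac{155}{11}\right) = 11844 - \left(- \frac{159}{11} + 2 \sqrt{2}\right) = 11844 + \left(\frac{159}{11} - 2 \sqrt{2}\right) = \frac{130443}{11} - 2 \sqrt{2}$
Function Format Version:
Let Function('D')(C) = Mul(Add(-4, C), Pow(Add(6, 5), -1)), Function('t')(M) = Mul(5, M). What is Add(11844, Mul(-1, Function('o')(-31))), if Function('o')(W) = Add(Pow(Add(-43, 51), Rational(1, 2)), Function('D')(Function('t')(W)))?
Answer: Add(Rational(130443, 11), Mul(-2, Pow(2, Rational(1, 2)))) ≈ 11856.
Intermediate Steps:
Function('D')(C) = Add(Rational(-4, 11), Mul(Rational(1, 11), C)) (Function('D')(C) = Mul(Add(-4, C), Pow(11, -1)) = Mul(Add(-4, C), Rational(1, 11)) = Add(Rational(-4, 11), Mul(Rational(1, 11), C)))
Function('o')(W) = Add(Rational(-4, 11), Mul(2, Pow(2, Rational(1, 2))), Mul(Rational(5, 11), W)) (Function('o')(W) = Add(Pow(Add(-43, 51), Rational(1, 2)), Add(Rational(-4, 11), Mul(Rational(1, 11), Mul(5, W)))) = Add(Pow(8, Rational(1, 2)), Add(Rational(-4, 11), Mul(Rational(5, 11), W))) = Add(Mul(2, Pow(2, Rational(1, 2))), Add(Rational(-4, 11), Mul(Rational(5, 11), W))) = Add(Rational(-4, 11), Mul(2, Pow(2, Rational(1, 2))), Mul(Rational(5, 11), W)))
Add(11844, Mul(-1, Function('o')(-31))) = Add(11844, Mul(-1, Add(Rational(-4, 11), Mul(2, Pow(2, Rational(1, 2))), Mul(Rational(5, 11), -31)))) = Add(11844, Mul(-1, Add(Rational(-4, 11), Mul(2, Pow(2, Rational(1, 2))), Rational(-155, 11)))) = Add(11844, Mul(-1, Add(Rational(-159, 11), Mul(2, Pow(2, Rational(1, 2)))))) = Add(11844, Add(Rational(159, 11), Mul(-2, Pow(2, Rational(1, 2))))) = Add(Rational(130443, 11), Mul(-2, Pow(2, Rational(1, 2))))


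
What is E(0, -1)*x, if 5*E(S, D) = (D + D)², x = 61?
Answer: 244/5 ≈ 48.800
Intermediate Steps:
E(S, D) = 4*D²/5 (E(S, D) = (D + D)²/5 = (2*D)²/5 = (4*D²)/5 = 4*D²/5)
E(0, -1)*x = ((⅘)*(-1)²)*61 = ((⅘)*1)*61 = (⅘)*61 = 244/5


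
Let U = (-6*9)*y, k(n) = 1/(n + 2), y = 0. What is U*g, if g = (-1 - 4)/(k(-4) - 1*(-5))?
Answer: 0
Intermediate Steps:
k(n) = 1/(2 + n)
U = 0 (U = -6*9*0 = -54*0 = 0)
g = -10/9 (g = (-1 - 4)/(1/(2 - 4) - 1*(-5)) = -5/(1/(-2) + 5) = -5/(-½ + 5) = -5/9/2 = -5*2/9 = -10/9 ≈ -1.1111)
U*g = 0*(-10/9) = 0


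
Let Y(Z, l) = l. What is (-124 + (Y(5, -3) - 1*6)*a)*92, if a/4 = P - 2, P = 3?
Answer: -14720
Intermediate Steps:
a = 4 (a = 4*(3 - 2) = 4*1 = 4)
(-124 + (Y(5, -3) - 1*6)*a)*92 = (-124 + (-3 - 1*6)*4)*92 = (-124 + (-3 - 6)*4)*92 = (-124 - 9*4)*92 = (-124 - 36)*92 = -160*92 = -14720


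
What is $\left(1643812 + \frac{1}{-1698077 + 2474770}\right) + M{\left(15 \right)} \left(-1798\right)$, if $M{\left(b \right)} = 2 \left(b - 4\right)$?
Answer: $\frac{1246014405409}{776693} \approx 1.6043 \cdot 10^{6}$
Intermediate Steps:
$M{\left(b \right)} = -8 + 2 b$ ($M{\left(b \right)} = 2 \left(-4 + b\right) = -8 + 2 b$)
$\left(1643812 + \frac{1}{-1698077 + 2474770}\right) + M{\left(15 \right)} \left(-1798\right) = \left(1643812 + \frac{1}{-1698077 + 2474770}\right) + \left(-8 + 2 \cdot 15\right) \left(-1798\right) = \left(1643812 + \frac{1}{776693}\right) + \left(-8 + 30\right) \left(-1798\right) = \left(1643812 + \frac{1}{776693}\right) + 22 \left(-1798\right) = \frac{1276737273717}{776693} - 39556 = \frac{1246014405409}{776693}$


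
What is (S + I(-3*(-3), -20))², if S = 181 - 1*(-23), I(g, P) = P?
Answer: 33856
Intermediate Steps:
S = 204 (S = 181 + 23 = 204)
(S + I(-3*(-3), -20))² = (204 - 20)² = 184² = 33856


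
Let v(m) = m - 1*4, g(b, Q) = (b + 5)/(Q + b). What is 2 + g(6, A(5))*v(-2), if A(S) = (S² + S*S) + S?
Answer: 56/61 ≈ 0.91803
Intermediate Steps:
A(S) = S + 2*S² (A(S) = (S² + S²) + S = 2*S² + S = S + 2*S²)
g(b, Q) = (5 + b)/(Q + b)
v(m) = -4 + m (v(m) = m - 4 = -4 + m)
2 + g(6, A(5))*v(-2) = 2 + ((5 + 6)/(5*(1 + 2*5) + 6))*(-4 - 2) = 2 + (11/(5*(1 + 10) + 6))*(-6) = 2 + (11/(5*11 + 6))*(-6) = 2 + (11/(55 + 6))*(-6) = 2 + (11/61)*(-6) = 2 - 66/61 = 56/61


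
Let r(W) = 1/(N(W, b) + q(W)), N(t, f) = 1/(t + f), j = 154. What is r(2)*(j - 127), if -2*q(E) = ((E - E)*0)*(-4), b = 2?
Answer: 108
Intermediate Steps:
q(E) = 0 (q(E) = -(E - E)*0*(-4)/2 = -0*0*(-4)/2 = -0*(-4) = -1/2*0 = 0)
N(t, f) = 1/(f + t)
r(W) = 2 + W (r(W) = 1/(1/(2 + W) + 0) = 1/(1/(2 + W)) = 2 + W)
r(2)*(j - 127) = (2 + 2)*(154 - 127) = 4*27 = 108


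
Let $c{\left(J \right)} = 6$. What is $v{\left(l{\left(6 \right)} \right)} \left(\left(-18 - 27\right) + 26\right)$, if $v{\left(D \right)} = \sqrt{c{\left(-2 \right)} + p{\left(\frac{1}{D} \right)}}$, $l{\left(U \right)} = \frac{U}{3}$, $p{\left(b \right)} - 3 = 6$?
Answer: $- 19 \sqrt{15} \approx -73.587$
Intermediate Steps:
$p{\left(b \right)} = 9$ ($p{\left(b \right)} = 3 + 6 = 9$)
$l{\left(U \right)} = \frac{U}{3}$ ($l{\left(U \right)} = U \frac{1}{3} = \frac{U}{3}$)
$v{\left(D \right)} = \sqrt{15}$ ($v{\left(D \right)} = \sqrt{6 + 9} = \sqrt{15}$)
$v{\left(l{\left(6 \right)} \right)} \left(\left(-18 - 27\right) + 26\right) = \sqrt{15} \left(\left(-18 - 27\right) + 26\right) = \sqrt{15} \left(-45 + 26\right) = \sqrt{15} \left(-19\right) = - 19 \sqrt{15}$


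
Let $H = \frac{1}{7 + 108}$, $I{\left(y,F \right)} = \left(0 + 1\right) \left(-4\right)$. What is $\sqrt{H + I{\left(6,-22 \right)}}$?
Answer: $\frac{3 i \sqrt{5865}}{115} \approx 1.9978 i$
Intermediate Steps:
$I{\left(y,F \right)} = -4$ ($I{\left(y,F \right)} = 1 \left(-4\right) = -4$)
$H = \frac{1}{115} \approx 0.0086956$
$\sqrt{H + I{\left(6,-22 \right)}} = \sqrt{\frac{1}{115} - 4} = \sqrt{- \frac{459}{115}} = \frac{3 i \sqrt{5865}}{115}$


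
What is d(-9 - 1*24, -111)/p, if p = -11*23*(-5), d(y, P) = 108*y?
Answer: -324/115 ≈ -2.8174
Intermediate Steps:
p = 1265 (p = -253*(-5) = 1265)
d(-9 - 1*24, -111)/p = (108*(-9 - 1*24))/1265 = (108*(-9 - 24))*(1/1265) = (108*(-33))*(1/1265) = -3564*1/1265 = -324/115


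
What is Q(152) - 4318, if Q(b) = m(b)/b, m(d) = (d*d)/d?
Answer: -4317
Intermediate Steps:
m(d) = d (m(d) = d**2/d = d)
Q(b) = 1 (Q(b) = b/b = 1)
Q(152) - 4318 = 1 - 4318 = -4317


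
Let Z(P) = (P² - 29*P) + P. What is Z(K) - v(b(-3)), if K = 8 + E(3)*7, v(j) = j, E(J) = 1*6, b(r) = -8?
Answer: 1108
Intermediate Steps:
E(J) = 6
K = 50 (K = 8 + 6*7 = 8 + 42 = 50)
Z(P) = P² - 28*P
Z(K) - v(b(-3)) = 50*(-28 + 50) - 1*(-8) = 50*22 + 8 = 1100 + 8 = 1108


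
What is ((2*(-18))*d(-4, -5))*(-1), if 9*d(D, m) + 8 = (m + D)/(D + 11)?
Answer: -260/7 ≈ -37.143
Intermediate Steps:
d(D, m) = -8/9 + (D + m)/(9*(11 + D)) (d(D, m) = -8/9 + ((m + D)/(D + 11))/9 = -8/9 + ((D + m)/(11 + D))/9 = -8/9 + (D + m)/(9*(11 + D)))
((2*(-18))*d(-4, -5))*(-1) = ((2*(-18))*((-88 - 5 - 7*(-4))/(9*(11 - 4))))*(-1) = -4*(-88 - 5 + 28)/7*(-1) = -4*(-65)/7*(-1) = -36*(-65/63)*(-1) = (260/7)*(-1) = -260/7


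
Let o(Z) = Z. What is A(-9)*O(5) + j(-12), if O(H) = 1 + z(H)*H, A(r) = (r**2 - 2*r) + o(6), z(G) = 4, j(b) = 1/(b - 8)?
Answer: 44099/20 ≈ 2204.9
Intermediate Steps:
j(b) = 1/(-8 + b)
A(r) = 6 + r**2 - 2*r (A(r) = (r**2 - 2*r) + 6 = 6 + r**2 - 2*r)
O(H) = 1 + 4*H
A(-9)*O(5) + j(-12) = (6 + (-9)**2 - 2*(-9))*(1 + 4*5) + 1/(-8 - 12) = (6 + 81 + 18)*(1 + 20) + 1/(-20) = 105*21 - 1/20 = 2205 - 1/20 = 44099/20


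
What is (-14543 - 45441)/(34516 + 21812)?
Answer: -7498/7041 ≈ -1.0649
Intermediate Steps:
(-14543 - 45441)/(34516 + 21812) = -59984/56328 = -59984*1/56328 = -7498/7041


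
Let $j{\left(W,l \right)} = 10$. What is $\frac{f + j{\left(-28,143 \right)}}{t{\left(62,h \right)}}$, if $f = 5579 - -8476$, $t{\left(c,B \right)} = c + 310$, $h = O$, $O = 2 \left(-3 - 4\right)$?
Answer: $\frac{14065}{372} \approx 37.809$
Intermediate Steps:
$O = -14$ ($O = 2 \left(-7\right) = -14$)
$h = -14$
$t{\left(c,B \right)} = 310 + c$
$f = 14055$ ($f = 5579 + 8476 = 14055$)
$\frac{f + j{\left(-28,143 \right)}}{t{\left(62,h \right)}} = \frac{14055 + 10}{310 + 62} = \frac{14065}{372}$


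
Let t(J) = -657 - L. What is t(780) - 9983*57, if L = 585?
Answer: -570273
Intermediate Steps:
t(J) = -1242 (t(J) = -657 - 1*585 = -657 - 585 = -1242)
t(780) - 9983*57 = -1242 - 9983*57 = -1242 - 1*569031 = -1242 - 569031 = -570273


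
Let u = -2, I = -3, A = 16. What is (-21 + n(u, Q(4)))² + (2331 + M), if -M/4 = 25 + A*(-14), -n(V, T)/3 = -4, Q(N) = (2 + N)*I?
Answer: 3208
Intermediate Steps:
Q(N) = -6 - 3*N (Q(N) = (2 + N)*(-3) = -6 - 3*N)
n(V, T) = 12 (n(V, T) = -3*(-4) = 12)
M = 796 (M = -4*(25 + 16*(-14)) = -4*(25 - 224) = -4*(-199) = 796)
(-21 + n(u, Q(4)))² + (2331 + M) = (-21 + 12)² + (2331 + 796) = (-9)² + 3127 = 81 + 3127 = 3208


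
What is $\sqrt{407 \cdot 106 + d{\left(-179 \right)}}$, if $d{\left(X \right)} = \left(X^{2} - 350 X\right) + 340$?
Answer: $\sqrt{138173} \approx 371.72$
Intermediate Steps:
$d{\left(X \right)} = 340 + X^{2} - 350 X$
$\sqrt{407 \cdot 106 + d{\left(-179 \right)}} = \sqrt{407 \cdot 106 + \left(340 + \left(-179\right)^{2} - -62650\right)} = \sqrt{43142 + \left(340 + 32041 + 62650\right)} = \sqrt{43142 + 95031} = \sqrt{138173}$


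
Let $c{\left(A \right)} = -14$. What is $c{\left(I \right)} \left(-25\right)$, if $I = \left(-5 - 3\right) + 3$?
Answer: $350$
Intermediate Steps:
$I = -5$ ($I = -8 + 3 = -5$)
$c{\left(I \right)} \left(-25\right) = \left(-14\right) \left(-25\right) = 350$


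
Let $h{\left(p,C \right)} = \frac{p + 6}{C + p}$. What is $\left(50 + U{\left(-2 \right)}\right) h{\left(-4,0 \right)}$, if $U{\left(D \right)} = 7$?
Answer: $- \frac{57}{2} \approx -28.5$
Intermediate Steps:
$h{\left(p,C \right)} = \frac{6 + p}{C + p}$
$\left(50 + U{\left(-2 \right)}\right) h{\left(-4,0 \right)} = \left(50 + 7\right) \frac{6 - 4}{0 - 4} = 57 \frac{1}{-4} \cdot 2 = 57 \left(\left(- \frac{1}{4}\right) 2\right) = 57 \left(- \frac{1}{2}\right) = - \frac{57}{2}$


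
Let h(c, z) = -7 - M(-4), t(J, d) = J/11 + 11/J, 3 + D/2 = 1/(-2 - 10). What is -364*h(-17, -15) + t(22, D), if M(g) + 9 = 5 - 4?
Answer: -723/2 ≈ -361.50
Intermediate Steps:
D = -37/6 (D = -6 + 2/(-2 - 10) = -6 + 2/(-12) = -6 + 2*(-1/12) = -6 - ⅙ = -37/6 ≈ -6.1667)
M(g) = -8 (M(g) = -9 + (5 - 4) = -9 + 1 = -8)
t(J, d) = 11/J + J/11 (t(J, d) = J*(1/11) + 11/J = J/11 + 11/J = 11/J + J/11)
h(c, z) = 1 (h(c, z) = -7 - 1*(-8) = -7 + 8 = 1)
-364*h(-17, -15) + t(22, D) = -364*1 + (11/22 + (1/11)*22) = -364 + (11*(1/22) + 2) = -364 + (½ + 2) = -364 + 5/2 = -723/2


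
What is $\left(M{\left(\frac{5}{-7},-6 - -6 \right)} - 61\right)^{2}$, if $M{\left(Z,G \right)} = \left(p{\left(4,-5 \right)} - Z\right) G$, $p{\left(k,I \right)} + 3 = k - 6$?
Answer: $3721$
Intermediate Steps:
$p{\left(k,I \right)} = -9 + k$ ($p{\left(k,I \right)} = -3 + \left(k - 6\right) = -3 + \left(-6 + k\right) = -9 + k$)
$M{\left(Z,G \right)} = G \left(-5 - Z\right)$ ($M{\left(Z,G \right)} = \left(\left(-9 + 4\right) - Z\right) G = \left(-5 - Z\right) G = G \left(-5 - Z\right)$)
$\left(M{\left(\frac{5}{-7},-6 - -6 \right)} - 61\right)^{2} = \left(- \left(-6 - -6\right) \left(5 + \frac{5}{-7}\right) - 61\right)^{2} = \left(- \left(-6 + 6\right) \left(5 + 5 \left(- \frac{1}{7}\right)\right) - 61\right)^{2} = \left(\left(-1\right) 0 \left(5 - \frac{5}{7}\right) - 61\right)^{2} = \left(\left(-1\right) 0 \cdot \frac{30}{7} - 61\right)^{2} = \left(0 - 61\right)^{2} = \left(-61\right)^{2} = 3721$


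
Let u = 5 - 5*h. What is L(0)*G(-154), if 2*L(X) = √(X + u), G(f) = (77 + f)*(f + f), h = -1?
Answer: 11858*√10 ≈ 37498.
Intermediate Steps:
G(f) = 2*f*(77 + f) (G(f) = (77 + f)*(2*f) = 2*f*(77 + f))
u = 10 (u = 5 - 5*(-1) = 5 + 5 = 10)
L(X) = √(10 + X)/2 (L(X) = √(X + 10)/2 = √(10 + X)/2)
L(0)*G(-154) = (√(10 + 0)/2)*(2*(-154)*(77 - 154)) = (√10/2)*(2*(-154)*(-77)) = (√10/2)*23716 = 11858*√10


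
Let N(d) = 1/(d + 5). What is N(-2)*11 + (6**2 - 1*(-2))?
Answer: 125/3 ≈ 41.667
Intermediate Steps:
N(d) = 1/(5 + d)
N(-2)*11 + (6**2 - 1*(-2)) = 11/(5 - 2) + (6**2 - 1*(-2)) = 11/3 + (36 + 2) = (1/3)*11 + 38 = 11/3 + 38 = 125/3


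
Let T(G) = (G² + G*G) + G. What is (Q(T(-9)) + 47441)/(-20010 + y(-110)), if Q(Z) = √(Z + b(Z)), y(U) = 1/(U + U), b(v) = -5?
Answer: -10437020/4402201 - 440*√37/4402201 ≈ -2.3715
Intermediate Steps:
T(G) = G + 2*G² (T(G) = (G² + G²) + G = 2*G² + G = G + 2*G²)
y(U) = 1/(2*U)
Q(Z) = √(-5 + Z) (Q(Z) = √(Z - 5) = √(-5 + Z))
(Q(T(-9)) + 47441)/(-20010 + y(-110)) = (√(-5 - 9*(1 + 2*(-9))) + 47441)/(-20010 + (½)/(-110)) = (√(-5 - 9*(1 - 18)) + 47441)/(-20010 + (½)*(-1/110)) = (√(-5 - 9*(-17)) + 47441)/(-20010 - 1/220) = (√(-5 + 153) + 47441)/(-4402201/220) = (√148 + 47441)*(-220/4402201) = (2*√37 + 47441)*(-220/4402201) = (47441 + 2*√37)*(-220/4402201) = -10437020/4402201 - 440*√37/4402201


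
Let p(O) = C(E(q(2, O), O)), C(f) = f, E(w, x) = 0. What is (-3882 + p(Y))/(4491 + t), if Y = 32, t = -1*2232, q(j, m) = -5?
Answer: -1294/753 ≈ -1.7185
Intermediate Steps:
t = -2232
p(O) = 0
(-3882 + p(Y))/(4491 + t) = (-3882 + 0)/(4491 - 2232) = -3882/2259 = -3882*1/2259 = -1294/753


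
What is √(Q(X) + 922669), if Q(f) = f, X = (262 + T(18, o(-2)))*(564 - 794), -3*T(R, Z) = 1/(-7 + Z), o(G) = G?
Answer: √69854439/9 ≈ 928.66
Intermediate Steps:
T(R, Z) = -1/(3*(-7 + Z))
X = -1627250/27 (X = (262 - 1/(-21 + 3*(-2)))*(564 - 794) = (262 - 1/(-21 - 6))*(-230) = (262 - 1/(-27))*(-230) = (262 - 1*(-1/27))*(-230) = (262 + 1/27)*(-230) = (7075/27)*(-230) = -1627250/27 ≈ -60269.)
√(Q(X) + 922669) = √(-1627250/27 + 922669) = √(23284813/27) = √69854439/9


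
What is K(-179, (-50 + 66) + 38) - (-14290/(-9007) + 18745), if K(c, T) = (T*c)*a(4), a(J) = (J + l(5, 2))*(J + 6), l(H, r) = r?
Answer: -5392550225/9007 ≈ -5.9871e+5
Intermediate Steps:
a(J) = (2 + J)*(6 + J) (a(J) = (J + 2)*(J + 6) = (2 + J)*(6 + J))
K(c, T) = 60*T*c (K(c, T) = (T*c)*(12 + 4² + 8*4) = (T*c)*(12 + 16 + 32) = (T*c)*60 = 60*T*c)
K(-179, (-50 + 66) + 38) - (-14290/(-9007) + 18745) = 60*((-50 + 66) + 38)*(-179) - (-14290/(-9007) + 18745) = 60*(16 + 38)*(-179) - (-14290*(-1/9007) + 18745) = 60*54*(-179) - (14290/9007 + 18745) = -579960 - 1*168850505/9007 = -579960 - 168850505/9007 = -5392550225/9007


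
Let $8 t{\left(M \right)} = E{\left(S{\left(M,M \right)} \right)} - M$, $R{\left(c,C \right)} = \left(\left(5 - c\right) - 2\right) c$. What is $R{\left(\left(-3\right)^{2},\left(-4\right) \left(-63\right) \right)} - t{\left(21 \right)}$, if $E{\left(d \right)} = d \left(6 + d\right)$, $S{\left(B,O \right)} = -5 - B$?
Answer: $- \frac{931}{8} \approx -116.38$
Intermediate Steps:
$R{\left(c,C \right)} = c \left(3 - c\right)$ ($R{\left(c,C \right)} = \left(\left(5 - c\right) - 2\right) c = \left(3 - c\right) c = c \left(3 - c\right)$)
$t{\left(M \right)} = - \frac{M}{8} + \frac{\left(1 - M\right) \left(-5 - M\right)}{8}$ ($t{\left(M \right)} = \frac{\left(-5 - M\right) \left(6 - \left(5 + M\right)\right) - M}{8} = \frac{\left(-5 - M\right) \left(1 - M\right) - M}{8} = \frac{\left(1 - M\right) \left(-5 - M\right) - M}{8} = \frac{- M + \left(1 - M\right) \left(-5 - M\right)}{8} = - \frac{M}{8} + \frac{\left(1 - M\right) \left(-5 - M\right)}{8}$)
$R{\left(\left(-3\right)^{2},\left(-4\right) \left(-63\right) \right)} - t{\left(21 \right)} = \left(-3\right)^{2} \left(3 - \left(-3\right)^{2}\right) - \left(\left(- \frac{1}{8}\right) 21 + \frac{\left(-1 + 21\right) \left(5 + 21\right)}{8}\right) = 9 \left(3 - 9\right) - \left(- \frac{21}{8} + \frac{1}{8} \cdot 20 \cdot 26\right) = 9 \left(3 - 9\right) - \left(- \frac{21}{8} + 65\right) = 9 \left(-6\right) - \frac{499}{8} = -54 - \frac{499}{8} = - \frac{931}{8}$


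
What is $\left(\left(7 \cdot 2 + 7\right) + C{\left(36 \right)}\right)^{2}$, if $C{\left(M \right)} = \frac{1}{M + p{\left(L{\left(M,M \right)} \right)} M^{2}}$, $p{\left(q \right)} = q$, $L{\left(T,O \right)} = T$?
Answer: $\frac{961444964089}{2180142864} \approx 441.0$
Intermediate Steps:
$C{\left(M \right)} = \frac{1}{M + M^{3}}$ ($C{\left(M \right)} = \frac{1}{M + M M^{2}} = \frac{1}{M + M^{3}}$)
$\left(\left(7 \cdot 2 + 7\right) + C{\left(36 \right)}\right)^{2} = \left(\left(7 \cdot 2 + 7\right) + \frac{1}{36 + 36^{3}}\right)^{2} = \left(\left(14 + 7\right) + \frac{1}{36 + 46656}\right)^{2} = \left(21 + \frac{1}{46692}\right)^{2} = \left(\frac{980533}{46692}\right)^{2} = \frac{961444964089}{2180142864}$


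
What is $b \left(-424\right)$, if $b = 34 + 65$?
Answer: $-41976$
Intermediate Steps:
$b = 99$
$b \left(-424\right) = 99 \left(-424\right) = -41976$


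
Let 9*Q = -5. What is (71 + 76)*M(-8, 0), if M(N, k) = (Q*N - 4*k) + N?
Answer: -1568/3 ≈ -522.67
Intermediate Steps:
Q = -5/9 (Q = (⅑)*(-5) = -5/9 ≈ -0.55556)
M(N, k) = -4*k + 4*N/9 (M(N, k) = (-5*N/9 - 4*k) + N = (-4*k - 5*N/9) + N = -4*k + 4*N/9)
(71 + 76)*M(-8, 0) = (71 + 76)*(-4*0 + (4/9)*(-8)) = 147*(0 - 32/9) = 147*(-32/9) = -1568/3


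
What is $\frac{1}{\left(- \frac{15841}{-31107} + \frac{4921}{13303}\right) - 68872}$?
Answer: $- \frac{413816421}{28500000736742} \approx -1.452 \cdot 10^{-5}$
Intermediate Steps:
$\frac{1}{\left(- \frac{15841}{-31107} + \frac{4921}{13303}\right) - 68872} = \frac{1}{\left(\left(-15841\right) \left(- \frac{1}{31107}\right) + 4921 \cdot \frac{1}{13303}\right) - 68872} = \frac{1}{\left(\frac{15841}{31107} + \frac{4921}{13303}\right) - 68872} = \frac{1}{\frac{363810370}{413816421} - 68872} = \frac{1}{- \frac{28500000736742}{413816421}} = - \frac{413816421}{28500000736742}$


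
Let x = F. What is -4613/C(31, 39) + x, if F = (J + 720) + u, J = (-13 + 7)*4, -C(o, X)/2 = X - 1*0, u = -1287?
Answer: -41485/78 ≈ -531.86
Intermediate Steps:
C(o, X) = -2*X (C(o, X) = -2*(X - 1*0) = -2*(X + 0) = -2*X)
J = -24 (J = -6*4 = -24)
F = -591 (F = (-24 + 720) - 1287 = 696 - 1287 = -591)
x = -591
-4613/C(31, 39) + x = -4613/((-2*39)) - 591 = -4613/(-78) - 591 = -4613*(-1/78) - 591 = 4613/78 - 591 = -41485/78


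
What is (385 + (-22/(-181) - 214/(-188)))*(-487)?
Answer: -3200478775/17014 ≈ -1.8811e+5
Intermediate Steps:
(385 + (-22/(-181) - 214/(-188)))*(-487) = (385 + (-22*(-1/181) - 214*(-1/188)))*(-487) = (385 + (22/181 + 107/94))*(-487) = (385 + 21435/17014)*(-487) = (6571825/17014)*(-487) = -3200478775/17014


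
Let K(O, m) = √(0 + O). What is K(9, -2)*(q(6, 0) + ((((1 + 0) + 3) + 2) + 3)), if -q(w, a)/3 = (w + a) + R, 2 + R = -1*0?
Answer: -9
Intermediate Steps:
K(O, m) = √O
R = -2 (R = -2 - 1*0 = -2 + 0 = -2)
q(w, a) = 6 - 3*a - 3*w (q(w, a) = -3*((w + a) - 2) = -3*((a + w) - 2) = -3*(-2 + a + w) = 6 - 3*a - 3*w)
K(9, -2)*(q(6, 0) + ((((1 + 0) + 3) + 2) + 3)) = √9*((6 - 3*0 - 3*6) + ((((1 + 0) + 3) + 2) + 3)) = 3*((6 + 0 - 18) + (((1 + 3) + 2) + 3)) = 3*(-12 + ((4 + 2) + 3)) = 3*(-12 + (6 + 3)) = 3*(-12 + 9) = 3*(-3) = -9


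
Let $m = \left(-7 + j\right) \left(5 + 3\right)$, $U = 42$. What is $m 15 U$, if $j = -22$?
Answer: $-146160$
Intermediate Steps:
$m = -232$ ($m = \left(-7 - 22\right) \left(5 + 3\right) = \left(-29\right) 8 = -232$)
$m 15 U = \left(-232\right) 15 \cdot 42 = \left(-3480\right) 42 = -146160$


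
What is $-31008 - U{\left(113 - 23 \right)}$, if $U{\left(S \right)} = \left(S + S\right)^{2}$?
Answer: $-63408$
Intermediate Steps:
$U{\left(S \right)} = 4 S^{2}$ ($U{\left(S \right)} = \left(2 S\right)^{2} = 4 S^{2}$)
$-31008 - U{\left(113 - 23 \right)} = -31008 - 4 \left(113 - 23\right)^{2} = -31008 - 4 \cdot 90^{2} = -31008 - 4 \cdot 8100 = -31008 - 32400 = -63408$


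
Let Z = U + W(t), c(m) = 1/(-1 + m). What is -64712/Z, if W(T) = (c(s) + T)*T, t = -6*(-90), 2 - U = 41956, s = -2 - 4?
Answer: -226492/873491 ≈ -0.25929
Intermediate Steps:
s = -6
U = -41954 (U = 2 - 1*41956 = 2 - 41956 = -41954)
t = 540
W(T) = T*(-1/7 + T) (W(T) = (1/(-1 - 6) + T)*T = (1/(-7) + T)*T = (-1/7 + T)*T = T*(-1/7 + T))
Z = 1746982/7 (Z = -41954 + 540*(-1/7 + 540) = -41954 + 540*(3779/7) = -41954 + 2040660/7 = 1746982/7 ≈ 2.4957e+5)
-64712/Z = -64712/1746982/7 = -64712*7/1746982 = -226492/873491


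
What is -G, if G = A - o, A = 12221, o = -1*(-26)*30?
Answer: -11441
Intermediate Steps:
o = 780 (o = 26*30 = 780)
G = 11441 (G = 12221 - 1*780 = 12221 - 780 = 11441)
-G = -1*11441 = -11441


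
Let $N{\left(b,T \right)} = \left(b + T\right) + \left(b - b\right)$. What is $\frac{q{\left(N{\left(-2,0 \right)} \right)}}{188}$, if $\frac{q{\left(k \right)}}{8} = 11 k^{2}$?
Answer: $\frac{88}{47} \approx 1.8723$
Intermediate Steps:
$N{\left(b,T \right)} = T + b$ ($N{\left(b,T \right)} = \left(T + b\right) + 0 = T + b$)
$q{\left(k \right)} = 88 k^{2}$ ($q{\left(k \right)} = 8 \cdot 11 k^{2} = 88 k^{2}$)
$\frac{q{\left(N{\left(-2,0 \right)} \right)}}{188} = \frac{88 \left(0 - 2\right)^{2}}{188} = 88 \left(-2\right)^{2} \cdot \frac{1}{188} = 88 \cdot 4 \cdot \frac{1}{188} = 352 \cdot \frac{1}{188} = \frac{88}{47}$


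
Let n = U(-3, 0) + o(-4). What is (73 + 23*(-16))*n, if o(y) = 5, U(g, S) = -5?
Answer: 0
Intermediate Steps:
n = 0 (n = -5 + 5 = 0)
(73 + 23*(-16))*n = (73 + 23*(-16))*0 = (73 - 368)*0 = -295*0 = 0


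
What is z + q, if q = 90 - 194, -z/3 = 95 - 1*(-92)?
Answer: -665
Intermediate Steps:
z = -561 (z = -3*(95 - 1*(-92)) = -3*(95 + 92) = -3*187 = -561)
q = -104
z + q = -561 - 104 = -665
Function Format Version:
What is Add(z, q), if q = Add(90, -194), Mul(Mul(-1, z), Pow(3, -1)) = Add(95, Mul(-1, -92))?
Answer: -665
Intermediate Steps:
z = -561 (z = Mul(-3, Add(95, Mul(-1, -92))) = Mul(-3, Add(95, 92)) = Mul(-3, 187) = -561)
q = -104
Add(z, q) = Add(-561, -104) = -665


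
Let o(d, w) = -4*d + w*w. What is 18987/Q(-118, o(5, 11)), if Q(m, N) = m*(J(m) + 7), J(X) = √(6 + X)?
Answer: -18987/2714 + 37974*I*√7/9499 ≈ -6.9959 + 10.577*I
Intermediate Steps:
o(d, w) = w² - 4*d (o(d, w) = -4*d + w² = w² - 4*d)
Q(m, N) = m*(7 + √(6 + m)) (Q(m, N) = m*(√(6 + m) + 7) = m*(7 + √(6 + m)))
18987/Q(-118, o(5, 11)) = 18987/((-118*(7 + √(6 - 118)))) = 18987/((-118*(7 + √(-112)))) = 18987/((-118*(7 + 4*I*√7))) = 18987/(-826 - 472*I*√7)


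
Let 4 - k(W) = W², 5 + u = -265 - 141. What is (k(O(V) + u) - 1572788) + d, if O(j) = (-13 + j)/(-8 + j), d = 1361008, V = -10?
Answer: -123006049/324 ≈ -3.7965e+5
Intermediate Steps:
u = -411 (u = -5 + (-265 - 141) = -5 - 406 = -411)
O(j) = (-13 + j)/(-8 + j)
k(W) = 4 - W²
(k(O(V) + u) - 1572788) + d = ((4 - ((-13 - 10)/(-8 - 10) - 411)²) - 1572788) + 1361008 = ((4 - (-23/(-18) - 411)²) - 1572788) + 1361008 = ((4 - (-1/18*(-23) - 411)²) - 1572788) + 1361008 = ((4 - (23/18 - 411)²) - 1572788) + 1361008 = ((4 - (-7375/18)²) - 1572788) + 1361008 = ((4 - 1*54390625/324) - 1572788) + 1361008 = ((4 - 54390625/324) - 1572788) + 1361008 = (-54389329/324 - 1572788) + 1361008 = -563972641/324 + 1361008 = -123006049/324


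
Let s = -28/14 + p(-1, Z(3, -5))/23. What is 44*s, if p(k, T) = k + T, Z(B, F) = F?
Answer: -2288/23 ≈ -99.478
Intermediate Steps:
p(k, T) = T + k
s = -52/23 (s = -28/14 + (-5 - 1)/23 = -28*1/14 - 6*1/23 = -2 - 6/23 = -52/23 ≈ -2.2609)
44*s = 44*(-52/23) = -2288/23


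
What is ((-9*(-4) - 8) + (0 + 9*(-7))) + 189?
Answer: 154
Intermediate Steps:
((-9*(-4) - 8) + (0 + 9*(-7))) + 189 = ((36 - 8) + (0 - 63)) + 189 = (28 - 63) + 189 = -35 + 189 = 154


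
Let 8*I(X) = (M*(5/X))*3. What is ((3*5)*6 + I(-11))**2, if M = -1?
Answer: 62964225/7744 ≈ 8130.7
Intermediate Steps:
I(X) = -15/(8*X) (I(X) = (-5/X*3)/8 = (-15/X)/8 = -15/(8*X))
((3*5)*6 + I(-11))**2 = ((3*5)*6 - 15/8/(-11))**2 = (15*6 - 15/8*(-1/11))**2 = (90 + 15/88)**2 = (7935/88)**2 = 62964225/7744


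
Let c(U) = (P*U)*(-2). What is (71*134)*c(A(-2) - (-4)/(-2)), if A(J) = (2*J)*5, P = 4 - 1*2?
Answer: 837232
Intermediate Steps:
P = 2 (P = 4 - 2 = 2)
A(J) = 10*J
c(U) = -4*U (c(U) = (2*U)*(-2) = -4*U)
(71*134)*c(A(-2) - (-4)/(-2)) = (71*134)*(-4*(10*(-2) - (-4)/(-2))) = 9514*(-4*(-20 - (-4)*(-1)/2)) = 9514*(-4*(-20 - 4*½)) = 9514*(-4*(-20 - 2)) = 9514*(-4*(-22)) = 9514*88 = 837232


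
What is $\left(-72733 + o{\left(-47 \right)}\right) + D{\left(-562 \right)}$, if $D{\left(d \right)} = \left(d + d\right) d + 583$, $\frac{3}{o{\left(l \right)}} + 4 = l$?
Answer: $\frac{9512145}{17} \approx 5.5954 \cdot 10^{5}$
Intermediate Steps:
$o{\left(l \right)} = \frac{3}{-4 + l}$
$D{\left(d \right)} = 583 + 2 d^{2}$ ($D{\left(d \right)} = 2 d d + 583 = 2 d^{2} + 583 = 583 + 2 d^{2}$)
$\left(-72733 + o{\left(-47 \right)}\right) + D{\left(-562 \right)} = \left(-72733 + \frac{3}{-4 - 47}\right) + \left(583 + 2 \left(-562\right)^{2}\right) = \left(-72733 + \frac{3}{-51}\right) + \left(583 + 2 \cdot 315844\right) = \left(-72733 + 3 \left(- \frac{1}{51}\right)\right) + \left(583 + 631688\right) = \left(-72733 - \frac{1}{17}\right) + 632271 = - \frac{1236462}{17} + 632271 = \frac{9512145}{17}$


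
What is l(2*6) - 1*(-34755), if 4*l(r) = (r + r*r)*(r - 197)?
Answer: 27540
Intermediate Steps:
l(r) = (-197 + r)*(r + r²)/4 (l(r) = ((r + r*r)*(r - 197))/4 = ((r + r²)*(-197 + r))/4 = ((-197 + r)*(r + r²))/4 = (-197 + r)*(r + r²)/4)
l(2*6) - 1*(-34755) = (2*6)*(-197 + (2*6)² - 392*6)/4 - 1*(-34755) = (¼)*12*(-197 + 12² - 196*12) + 34755 = (¼)*12*(-197 + 144 - 2352) + 34755 = (¼)*12*(-2405) + 34755 = -7215 + 34755 = 27540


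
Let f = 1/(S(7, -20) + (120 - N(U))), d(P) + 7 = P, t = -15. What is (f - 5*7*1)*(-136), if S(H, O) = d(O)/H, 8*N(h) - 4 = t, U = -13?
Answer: 31317944/6581 ≈ 4758.8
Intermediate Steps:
d(P) = -7 + P
N(h) = -11/8 (N(h) = ½ + (⅛)*(-15) = ½ - 15/8 = -11/8)
S(H, O) = (-7 + O)/H
f = 56/6581 (f = 1/((-7 - 20)/7 + (120 - 1*(-11/8))) = 1/((⅐)*(-27) + (120 + 11/8)) = 1/(-27/7 + 971/8) = 1/(6581/56) = 56/6581 ≈ 0.0085093)
(f - 5*7*1)*(-136) = (56/6581 - 5*7*1)*(-136) = (56/6581 - 35*1)*(-136) = (56/6581 - 35)*(-136) = -230279/6581*(-136) = 31317944/6581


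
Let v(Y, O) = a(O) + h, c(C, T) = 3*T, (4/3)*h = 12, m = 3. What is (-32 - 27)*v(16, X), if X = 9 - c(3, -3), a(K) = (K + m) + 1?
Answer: -1829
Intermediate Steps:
h = 9 (h = (¾)*12 = 9)
a(K) = 4 + K (a(K) = (K + 3) + 1 = (3 + K) + 1 = 4 + K)
X = 18 (X = 9 - 3*(-3) = 9 - 1*(-9) = 9 + 9 = 18)
v(Y, O) = 13 + O (v(Y, O) = (4 + O) + 9 = 13 + O)
(-32 - 27)*v(16, X) = (-32 - 27)*(13 + 18) = -59*31 = -1829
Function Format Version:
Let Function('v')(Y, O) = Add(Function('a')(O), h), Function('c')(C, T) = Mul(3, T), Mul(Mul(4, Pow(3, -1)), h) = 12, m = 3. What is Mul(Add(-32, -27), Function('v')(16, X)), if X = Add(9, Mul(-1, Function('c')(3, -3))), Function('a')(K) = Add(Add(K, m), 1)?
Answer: -1829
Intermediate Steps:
h = 9 (h = Mul(Rational(3, 4), 12) = 9)
Function('a')(K) = Add(4, K) (Function('a')(K) = Add(Add(K, 3), 1) = Add(Add(3, K), 1) = Add(4, K))
X = 18 (X = Add(9, Mul(-1, Mul(3, -3))) = Add(9, Mul(-1, -9)) = Add(9, 9) = 18)
Function('v')(Y, O) = Add(13, O) (Function('v')(Y, O) = Add(Add(4, O), 9) = Add(13, O))
Mul(Add(-32, -27), Function('v')(16, X)) = Mul(Add(-32, -27), Add(13, 18)) = Mul(-59, 31) = -1829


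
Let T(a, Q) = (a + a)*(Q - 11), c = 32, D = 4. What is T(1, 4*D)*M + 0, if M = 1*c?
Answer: 320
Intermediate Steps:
T(a, Q) = 2*a*(-11 + Q) (T(a, Q) = (2*a)*(-11 + Q) = 2*a*(-11 + Q))
M = 32 (M = 1*32 = 32)
T(1, 4*D)*M + 0 = (2*1*(-11 + 4*4))*32 + 0 = (2*1*(-11 + 16))*32 + 0 = (2*1*5)*32 + 0 = 10*32 + 0 = 320 + 0 = 320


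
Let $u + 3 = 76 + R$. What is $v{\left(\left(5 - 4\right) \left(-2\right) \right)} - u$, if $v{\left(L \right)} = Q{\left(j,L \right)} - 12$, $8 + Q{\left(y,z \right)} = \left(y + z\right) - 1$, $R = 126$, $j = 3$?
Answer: $-219$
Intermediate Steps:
$Q{\left(y,z \right)} = -9 + y + z$ ($Q{\left(y,z \right)} = -8 - \left(1 - y - z\right) = -8 + \left(-1 + y + z\right) = -9 + y + z$)
$u = 199$ ($u = -3 + \left(76 + 126\right) = -3 + 202 = 199$)
$v{\left(L \right)} = -18 + L$ ($v{\left(L \right)} = \left(-9 + 3 + L\right) - 12 = \left(-6 + L\right) - 12 = -18 + L$)
$v{\left(\left(5 - 4\right) \left(-2\right) \right)} - u = \left(-18 + \left(5 - 4\right) \left(-2\right)\right) - 199 = \left(-18 + 1 \left(-2\right)\right) - 199 = \left(-18 - 2\right) - 199 = -20 - 199 = -219$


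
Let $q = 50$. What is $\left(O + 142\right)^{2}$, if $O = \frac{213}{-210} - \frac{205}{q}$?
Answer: $\frac{22953681}{1225} \approx 18738.0$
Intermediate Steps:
$O = - \frac{179}{35}$ ($O = \frac{213}{-210} - \frac{205}{50} = 213 \left(- \frac{1}{210}\right) - \frac{41}{10} = - \frac{71}{70} - \frac{41}{10} = - \frac{179}{35} \approx -5.1143$)
$\left(O + 142\right)^{2} = \left(- \frac{179}{35} + 142\right)^{2} = \left(\frac{4791}{35}\right)^{2} = \frac{22953681}{1225}$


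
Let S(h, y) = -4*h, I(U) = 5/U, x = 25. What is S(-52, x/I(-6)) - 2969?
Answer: -2761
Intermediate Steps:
S(-52, x/I(-6)) - 2969 = -4*(-52) - 2969 = 208 - 2969 = -2761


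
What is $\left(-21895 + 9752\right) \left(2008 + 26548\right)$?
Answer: $-346755508$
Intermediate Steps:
$\left(-21895 + 9752\right) \left(2008 + 26548\right) = \left(-12143\right) 28556 = -346755508$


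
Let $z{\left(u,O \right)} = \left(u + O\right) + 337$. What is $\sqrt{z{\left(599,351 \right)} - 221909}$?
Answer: $i \sqrt{220622} \approx 469.7 i$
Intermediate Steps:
$z{\left(u,O \right)} = 337 + O + u$ ($z{\left(u,O \right)} = \left(O + u\right) + 337 = 337 + O + u$)
$\sqrt{z{\left(599,351 \right)} - 221909} = \sqrt{\left(337 + 351 + 599\right) - 221909} = \sqrt{1287 - 221909} = \sqrt{-220622} = i \sqrt{220622}$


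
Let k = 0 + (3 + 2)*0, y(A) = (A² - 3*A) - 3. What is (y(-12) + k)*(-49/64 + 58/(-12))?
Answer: -63425/64 ≈ -991.02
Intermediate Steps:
y(A) = -3 + A² - 3*A
k = 0 (k = 0 + 5*0 = 0 + 0 = 0)
(y(-12) + k)*(-49/64 + 58/(-12)) = ((-3 + (-12)² - 3*(-12)) + 0)*(-49/64 + 58/(-12)) = ((-3 + 144 + 36) + 0)*(-49*1/64 + 58*(-1/12)) = (177 + 0)*(-49/64 - 29/6) = 177*(-1075/192) = -63425/64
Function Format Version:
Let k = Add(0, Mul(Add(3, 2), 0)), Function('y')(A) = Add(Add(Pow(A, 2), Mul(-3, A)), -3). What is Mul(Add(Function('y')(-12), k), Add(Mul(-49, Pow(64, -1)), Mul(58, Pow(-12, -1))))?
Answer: Rational(-63425, 64) ≈ -991.02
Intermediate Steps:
Function('y')(A) = Add(-3, Pow(A, 2), Mul(-3, A))
k = 0 (k = Add(0, Mul(5, 0)) = Add(0, 0) = 0)
Mul(Add(Function('y')(-12), k), Add(Mul(-49, Pow(64, -1)), Mul(58, Pow(-12, -1)))) = Mul(Add(Add(-3, Pow(-12, 2), Mul(-3, -12)), 0), Add(Mul(-49, Pow(64, -1)), Mul(58, Pow(-12, -1)))) = Mul(Add(Add(-3, 144, 36), 0), Add(Mul(-49, Rational(1, 64)), Mul(58, Rational(-1, 12)))) = Mul(Add(177, 0), Add(Rational(-49, 64), Rational(-29, 6))) = Mul(177, Rational(-1075, 192)) = Rational(-63425, 64)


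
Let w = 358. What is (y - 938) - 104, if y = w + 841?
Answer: 157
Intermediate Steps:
y = 1199 (y = 358 + 841 = 1199)
(y - 938) - 104 = (1199 - 938) - 104 = 261 - 104 = 157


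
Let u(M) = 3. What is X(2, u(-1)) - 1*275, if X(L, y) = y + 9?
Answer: -263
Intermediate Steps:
X(L, y) = 9 + y
X(2, u(-1)) - 1*275 = (9 + 3) - 1*275 = 12 - 275 = -263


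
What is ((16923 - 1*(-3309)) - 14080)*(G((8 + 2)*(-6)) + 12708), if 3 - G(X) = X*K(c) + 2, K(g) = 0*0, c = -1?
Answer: 78185768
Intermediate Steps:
K(g) = 0
G(X) = 1 (G(X) = 3 - (X*0 + 2) = 3 - (0 + 2) = 3 - 1*2 = 3 - 2 = 1)
((16923 - 1*(-3309)) - 14080)*(G((8 + 2)*(-6)) + 12708) = ((16923 - 1*(-3309)) - 14080)*(1 + 12708) = ((16923 + 3309) - 14080)*12709 = (20232 - 14080)*12709 = 6152*12709 = 78185768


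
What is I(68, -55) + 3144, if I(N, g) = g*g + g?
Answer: 6114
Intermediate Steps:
I(N, g) = g + g**2 (I(N, g) = g**2 + g = g + g**2)
I(68, -55) + 3144 = -55*(1 - 55) + 3144 = -55*(-54) + 3144 = 2970 + 3144 = 6114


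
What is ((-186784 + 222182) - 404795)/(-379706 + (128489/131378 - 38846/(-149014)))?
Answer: 3615872324890462/3716770677685259 ≈ 0.97285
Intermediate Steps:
((-186784 + 222182) - 404795)/(-379706 + (128489/131378 - 38846/(-149014))) = (35398 - 404795)/(-379706 + (128489*(1/131378) - 38846*(-1/149014))) = -369397/(-379706 + (128489/131378 + 19423/74507)) = -369397/(-379706 + 12125084817/9788580646) = -369397/(-3716770677685259/9788580646) = -369397*(-9788580646/3716770677685259) = 3615872324890462/3716770677685259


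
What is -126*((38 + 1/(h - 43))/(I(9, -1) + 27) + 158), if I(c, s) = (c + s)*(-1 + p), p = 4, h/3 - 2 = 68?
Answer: -56785386/2839 ≈ -20002.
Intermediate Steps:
h = 210 (h = 6 + 3*68 = 6 + 204 = 210)
I(c, s) = 3*c + 3*s (I(c, s) = (c + s)*(-1 + 4) = (c + s)*3 = 3*c + 3*s)
-126*((38 + 1/(h - 43))/(I(9, -1) + 27) + 158) = -126*((38 + 1/(210 - 43))/((3*9 + 3*(-1)) + 27) + 158) = -126*((38 + 1/167)/((27 - 3) + 27) + 158) = -126*((38 + 1/167)/(24 + 27) + 158) = -126*((6347/167)/51 + 158) = -126*((6347/167)*(1/51) + 158) = -126*(6347/8517 + 158) = -126*1352033/8517 = -56785386/2839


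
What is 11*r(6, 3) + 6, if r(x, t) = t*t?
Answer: 105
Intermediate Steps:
r(x, t) = t²
11*r(6, 3) + 6 = 11*3² + 6 = 11*9 + 6 = 99 + 6 = 105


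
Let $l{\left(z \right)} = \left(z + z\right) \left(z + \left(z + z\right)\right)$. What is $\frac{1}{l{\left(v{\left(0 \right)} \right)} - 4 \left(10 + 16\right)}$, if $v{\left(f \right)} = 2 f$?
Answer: $- \frac{1}{104} \approx -0.0096154$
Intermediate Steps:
$l{\left(z \right)} = 6 z^{2}$ ($l{\left(z \right)} = 2 z \left(z + 2 z\right) = 2 z 3 z = 6 z^{2}$)
$\frac{1}{l{\left(v{\left(0 \right)} \right)} - 4 \left(10 + 16\right)} = \frac{1}{6 \left(2 \cdot 0\right)^{2} - 4 \left(10 + 16\right)} = \frac{1}{6 \cdot 0^{2} - 104} = \frac{1}{6 \cdot 0 - 104} = \frac{1}{0 - 104} = \frac{1}{-104} = - \frac{1}{104}$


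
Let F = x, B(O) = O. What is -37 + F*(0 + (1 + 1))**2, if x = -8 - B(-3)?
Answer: -57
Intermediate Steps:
x = -5 (x = -8 - 1*(-3) = -8 + 3 = -5)
F = -5
-37 + F*(0 + (1 + 1))**2 = -37 - 5*(0 + (1 + 1))**2 = -37 - 5*(0 + 2)**2 = -37 - 5*2**2 = -37 - 5*4 = -37 - 20 = -57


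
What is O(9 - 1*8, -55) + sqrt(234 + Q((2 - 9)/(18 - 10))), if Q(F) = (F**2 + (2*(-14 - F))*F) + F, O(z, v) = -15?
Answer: -15 + sqrt(16439)/8 ≈ 1.0268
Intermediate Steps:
Q(F) = F + F**2 + F*(-28 - 2*F) (Q(F) = (F**2 + (-28 - 2*F)*F) + F = (F**2 + F*(-28 - 2*F)) + F = F + F**2 + F*(-28 - 2*F))
O(9 - 1*8, -55) + sqrt(234 + Q((2 - 9)/(18 - 10))) = -15 + sqrt(234 - (2 - 9)/(18 - 10)*(27 + (2 - 9)/(18 - 10))) = -15 + sqrt(234 - (-7/8)*(27 - 7/8)) = -15 + sqrt(234 - (-7*1/8)*(27 - 7*1/8)) = -15 + sqrt(234 - 1*(-7/8)*(27 - 7/8)) = -15 + sqrt(234 - 1*(-7/8)*209/8) = -15 + sqrt(234 + 1463/64) = -15 + sqrt(16439/64) = -15 + sqrt(16439)/8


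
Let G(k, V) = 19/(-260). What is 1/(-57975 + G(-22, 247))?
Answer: -260/15073519 ≈ -1.7249e-5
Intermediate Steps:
G(k, V) = -19/260 (G(k, V) = 19*(-1/260) = -19/260)
1/(-57975 + G(-22, 247)) = 1/(-57975 - 19/260) = 1/(-15073519/260) = -260/15073519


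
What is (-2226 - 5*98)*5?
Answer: -13580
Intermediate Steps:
(-2226 - 5*98)*5 = (-2226 - 1*490)*5 = (-2226 - 490)*5 = -2716*5 = -13580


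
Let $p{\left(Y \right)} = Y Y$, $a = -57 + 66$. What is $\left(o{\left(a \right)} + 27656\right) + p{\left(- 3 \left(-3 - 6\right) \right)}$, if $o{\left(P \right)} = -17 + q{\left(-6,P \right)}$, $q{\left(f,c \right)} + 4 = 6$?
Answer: $28370$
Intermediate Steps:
$q{\left(f,c \right)} = 2$ ($q{\left(f,c \right)} = -4 + 6 = 2$)
$a = 9$
$p{\left(Y \right)} = Y^{2}$
$o{\left(P \right)} = -15$ ($o{\left(P \right)} = -17 + 2 = -15$)
$\left(o{\left(a \right)} + 27656\right) + p{\left(- 3 \left(-3 - 6\right) \right)} = \left(-15 + 27656\right) + \left(- 3 \left(-3 - 6\right)\right)^{2} = 27641 + \left(\left(-3\right) \left(-9\right)\right)^{2} = 27641 + 27^{2} = 27641 + 729 = 28370$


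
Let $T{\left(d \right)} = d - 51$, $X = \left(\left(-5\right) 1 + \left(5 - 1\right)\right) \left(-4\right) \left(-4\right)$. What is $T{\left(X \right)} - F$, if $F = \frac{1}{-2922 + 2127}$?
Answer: $- \frac{53264}{795} \approx -66.999$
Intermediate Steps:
$F = - \frac{1}{795}$ ($F = \frac{1}{-795} = - \frac{1}{795} \approx -0.0012579$)
$X = -16$ ($X = \left(-5 + \left(5 - 1\right)\right) \left(-4\right) \left(-4\right) = \left(-5 + 4\right) \left(-4\right) \left(-4\right) = \left(-1\right) \left(-4\right) \left(-4\right) = 4 \left(-4\right) = -16$)
$T{\left(d \right)} = -51 + d$
$T{\left(X \right)} - F = \left(-51 - 16\right) - - \frac{1}{795} = -67 + \frac{1}{795} = - \frac{53264}{795}$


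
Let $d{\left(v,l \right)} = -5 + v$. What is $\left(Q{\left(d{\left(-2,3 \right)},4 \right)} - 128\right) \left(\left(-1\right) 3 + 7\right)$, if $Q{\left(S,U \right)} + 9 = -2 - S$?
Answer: $-528$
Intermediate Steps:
$Q{\left(S,U \right)} = -11 - S$ ($Q{\left(S,U \right)} = -9 - \left(2 + S\right) = -11 - S$)
$\left(Q{\left(d{\left(-2,3 \right)},4 \right)} - 128\right) \left(\left(-1\right) 3 + 7\right) = \left(\left(-11 - \left(-5 - 2\right)\right) - 128\right) \left(\left(-1\right) 3 + 7\right) = \left(\left(-11 - -7\right) - 128\right) \left(-3 + 7\right) = \left(\left(-11 + 7\right) - 128\right) 4 = \left(-4 - 128\right) 4 = \left(-132\right) 4 = -528$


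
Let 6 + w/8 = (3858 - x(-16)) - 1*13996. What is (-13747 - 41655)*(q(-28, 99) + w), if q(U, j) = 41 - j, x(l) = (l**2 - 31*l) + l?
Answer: 4825403396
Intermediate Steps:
x(l) = l**2 - 30*l
w = -87040 (w = -48 + 8*((3858 - (-16)*(-30 - 16)) - 1*13996) = -48 + 8*((3858 - (-16)*(-46)) - 13996) = -48 + 8*((3858 - 1*736) - 13996) = -48 + 8*((3858 - 736) - 13996) = -48 + 8*(3122 - 13996) = -48 + 8*(-10874) = -48 - 86992 = -87040)
(-13747 - 41655)*(q(-28, 99) + w) = (-13747 - 41655)*((41 - 1*99) - 87040) = -55402*((41 - 99) - 87040) = -55402*(-58 - 87040) = -55402*(-87098) = 4825403396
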